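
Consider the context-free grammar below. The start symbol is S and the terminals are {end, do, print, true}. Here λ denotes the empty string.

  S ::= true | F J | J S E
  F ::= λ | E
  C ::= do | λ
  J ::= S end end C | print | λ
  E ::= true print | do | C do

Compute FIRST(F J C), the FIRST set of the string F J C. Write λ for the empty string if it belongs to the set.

FIRST(C): from C::=do we get {do}; from C::=λ we get {λ}. So FIRST(C) = {λ, do}.
FIRST(E): from E::=true print we get {true}; from E::=do we get {do}; from E::=C do we get {do}. So FIRST(E) = {do, true}.
FIRST(F): from F::=λ we get {λ}; from F::=E we get {do, true}. So FIRST(F) = {λ, do, true}.
FIRST(S): from S::=true we get {true}; from S::=F J we get {λ, do, end, print, true}; from S::=J S E we get {do, end, print, true}. So FIRST(S) = {λ, do, end, print, true}.
FIRST(J): from J::=S end end C we get {do, end, print, true}; from J::=print we get {print}; from J::=λ we get {λ}. So FIRST(J) = {λ, do, end, print, true}.
FIRST(F J C): take FIRST of each symbol in turn, carrying on past any symbol whose FIRST contains λ; result {λ, do, end, print, true}.

{λ, do, end, print, true}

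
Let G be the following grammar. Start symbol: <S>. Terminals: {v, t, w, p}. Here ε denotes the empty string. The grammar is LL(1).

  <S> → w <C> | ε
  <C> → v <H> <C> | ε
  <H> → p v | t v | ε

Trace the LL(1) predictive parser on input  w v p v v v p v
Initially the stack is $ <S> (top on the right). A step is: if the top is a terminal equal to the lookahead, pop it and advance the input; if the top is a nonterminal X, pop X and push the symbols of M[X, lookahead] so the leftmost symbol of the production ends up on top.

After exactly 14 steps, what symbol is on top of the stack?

v

      Stack        Input              Action
   1  $ <S>        w v p v v v p v $  expand <S> → w <C>
   2  $ <C> w      w v p v v v p v $  match w
   3  $ <C>        v p v v v p v $    expand <C> → v <H> <C>
   4  $ <C> <H> v  v p v v v p v $    match v
   5  $ <C> <H>    p v v v p v $      expand <H> → p v
   6  $ <C> v p    p v v v p v $      match p
   7  $ <C> v      v v v p v $        match v
   8  $ <C>        v v p v $          expand <C> → v <H> <C>
   9  $ <C> <H> v  v v p v $          match v
  10  $ <C> <H>    v p v $            expand <H> → ε
  11  $ <C>        v p v $            expand <C> → v <H> <C>
  12  $ <C> <H> v  v p v $            match v
  13  $ <C> <H>    p v $              expand <H> → p v
  14  $ <C> v p    p v $              match p
Stack after step 14: $ <C> v (top = v).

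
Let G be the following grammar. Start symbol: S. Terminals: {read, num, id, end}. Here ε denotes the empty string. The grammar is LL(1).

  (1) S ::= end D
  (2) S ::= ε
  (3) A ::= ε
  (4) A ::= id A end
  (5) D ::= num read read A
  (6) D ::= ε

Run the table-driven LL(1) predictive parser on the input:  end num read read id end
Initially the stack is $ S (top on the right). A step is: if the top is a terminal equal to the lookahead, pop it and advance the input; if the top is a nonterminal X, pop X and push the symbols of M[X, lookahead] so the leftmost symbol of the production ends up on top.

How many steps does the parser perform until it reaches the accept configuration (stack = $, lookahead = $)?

10

      Stack              Input                       Action
   1  $ S                end num read read id end $  expand S ::= end D
   2  $ D end            end num read read id end $  match end
   3  $ D                num read read id end $      expand D ::= num read read A
   4  $ A read read num  num read read id end $      match num
   5  $ A read read      read read id end $          match read
   6  $ A read           read id end $               match read
   7  $ A                id end $                    expand A ::= id A end
   8  $ end A id         id end $                    match id
   9  $ end A            end $                       expand A ::= ε
  10  $ end              end $                       match end
Accept reached after 10 steps.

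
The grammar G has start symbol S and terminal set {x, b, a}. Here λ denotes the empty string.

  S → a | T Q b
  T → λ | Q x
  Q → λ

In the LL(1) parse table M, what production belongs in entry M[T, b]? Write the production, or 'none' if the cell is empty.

T → λ

FIRST(Q) = {λ}
FIRST(T) = {λ, x}  (via Q x)
FIRST(S) = {a, b, x}  (via T Q b)
FOLLOW(S) includes $ since S is the start symbol.
FOLLOW(T): in S→T Q b, T is followed by Q b with FIRST {b}. Thus FOLLOW(T) = {b}.
For T → λ: FIRST(λ) = {λ}, so it goes in M[T, t] for t ∈ {}; since λ ∈ FIRST, also for every t ∈ FOLLOW(T) = {b}.
For T → Q x: FIRST(Q x) = {x}, so it goes in M[T, t] for t ∈ {x}.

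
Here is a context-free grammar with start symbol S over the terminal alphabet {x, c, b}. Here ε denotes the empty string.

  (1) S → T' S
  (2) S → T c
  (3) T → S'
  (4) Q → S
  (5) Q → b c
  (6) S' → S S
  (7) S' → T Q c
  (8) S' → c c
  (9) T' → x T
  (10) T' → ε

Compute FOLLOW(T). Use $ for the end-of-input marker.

FIRST(T') = {ε, x}
FIRST(S) = {c, x}  (via T' S, T c)
FIRST(Q) = {b, c, x}  (via S)
FIRST(T) = {c, x}  (via S')
FIRST(S') = {c, x}  (via S S, T Q c)
FOLLOW(S) includes $ since S is the start symbol.
FOLLOW(Q): in S'→T Q c, Q is followed by c with FIRST {c}. Thus FOLLOW(Q) = {c}.
FOLLOW(T'): in S→T' S, T' is followed by S with FIRST {c, x}. Thus FOLLOW(T') = {c, x}.
FOLLOW(T): in S→T c, T is followed by c with FIRST {c}; in S'→T Q c, T is followed by Q c with FIRST {b, c, x}; in T'→x T, the suffix after T is empty, so FOLLOW(T) ⊇ FOLLOW(T') = {c, x}. Thus FOLLOW(T) = {b, c, x}.
FOLLOW(S'): in T→S', the suffix after S' is empty, so FOLLOW(S') ⊇ FOLLOW(T) = {b, c, x}. Thus FOLLOW(S') = {b, c, x}.
FOLLOW(S): in S→T' S, the suffix after S is empty (adds nothing new); in Q→S, the suffix after S is empty, so FOLLOW(S) ⊇ FOLLOW(Q) = {c}; in S'→S S (occurrence 1), S is followed by S with FIRST {c, x}; in S'→S S (occurrence 2), the suffix after S is empty, so FOLLOW(S) ⊇ FOLLOW(S') = {b, c, x}. Thus FOLLOW(S) = {$, b, c, x}.

{b, c, x}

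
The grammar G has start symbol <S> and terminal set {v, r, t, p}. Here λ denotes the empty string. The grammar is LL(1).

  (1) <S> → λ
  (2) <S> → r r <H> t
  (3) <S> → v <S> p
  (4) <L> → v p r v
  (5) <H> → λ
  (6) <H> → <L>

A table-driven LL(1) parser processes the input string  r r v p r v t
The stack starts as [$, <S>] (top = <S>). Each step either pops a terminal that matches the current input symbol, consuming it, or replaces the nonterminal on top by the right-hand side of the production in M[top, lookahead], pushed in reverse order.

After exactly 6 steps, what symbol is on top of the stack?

step 1: stack=$ <S>  input=r r v p r v t $  — expand <S> → r r <H> t
step 2: stack=$ t <H> r r  input=r r v p r v t $  — match r
step 3: stack=$ t <H> r  input=r v p r v t $  — match r
step 4: stack=$ t <H>  input=v p r v t $  — expand <H> → <L>
step 5: stack=$ t <L>  input=v p r v t $  — expand <L> → v p r v
step 6: stack=$ t v r p v  input=v p r v t $  — match v
Stack after step 6: $ t v r p (top = p).

p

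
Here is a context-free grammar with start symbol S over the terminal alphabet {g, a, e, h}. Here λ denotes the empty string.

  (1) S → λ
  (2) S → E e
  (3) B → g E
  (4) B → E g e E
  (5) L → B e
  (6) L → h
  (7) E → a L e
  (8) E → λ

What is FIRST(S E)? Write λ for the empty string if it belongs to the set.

FIRST(E): from E→a L e we get {a}; from E→λ we get {λ}. So FIRST(E) = {λ, a}.
FIRST(S): from S→λ we get {λ}; from S→E e we get {a, e}. So FIRST(S) = {λ, a, e}.
FIRST(B): from B→g E we get {g}; from B→E g e E we get {a, g}. So FIRST(B) = {a, g}.
FIRST(L): from L→B e we get {a, g}; from L→h we get {h}. So FIRST(L) = {a, g, h}.
FIRST(S E): take FIRST of each symbol in turn, carrying on past any symbol whose FIRST contains λ; result {λ, a, e}.

{λ, a, e}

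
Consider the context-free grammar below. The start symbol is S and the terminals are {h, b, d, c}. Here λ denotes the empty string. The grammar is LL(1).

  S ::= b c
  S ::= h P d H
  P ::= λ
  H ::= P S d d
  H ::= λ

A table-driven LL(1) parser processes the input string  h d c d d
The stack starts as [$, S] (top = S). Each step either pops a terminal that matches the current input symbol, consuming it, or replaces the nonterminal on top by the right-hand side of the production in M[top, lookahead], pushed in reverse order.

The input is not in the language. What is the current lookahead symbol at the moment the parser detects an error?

     Stack      Input        Action
  1  $ S        h d c d d $  expand S ::= h P d H
  2  $ H d P h  h d c d d $  match h
  3  $ H d P    d c d d $    expand P ::= λ
  4  $ H d      d c d d $    match d
  5  $ H        c d d $      error: M[H, c] is empty

c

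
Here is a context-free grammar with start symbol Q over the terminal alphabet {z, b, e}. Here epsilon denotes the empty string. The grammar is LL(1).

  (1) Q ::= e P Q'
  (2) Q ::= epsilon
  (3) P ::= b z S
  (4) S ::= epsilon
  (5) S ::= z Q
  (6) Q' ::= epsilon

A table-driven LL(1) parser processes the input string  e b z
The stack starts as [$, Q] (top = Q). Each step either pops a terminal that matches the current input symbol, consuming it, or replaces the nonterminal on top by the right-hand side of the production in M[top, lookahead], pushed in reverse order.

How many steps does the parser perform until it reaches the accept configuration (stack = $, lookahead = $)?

7

     Stack       Input    Action
  1  $ Q         e b z $  expand Q ::= e P Q'
  2  $ Q' P e    e b z $  match e
  3  $ Q' P      b z $    expand P ::= b z S
  4  $ Q' S z b  b z $    match b
  5  $ Q' S z    z $      match z
  6  $ Q' S      $        expand S ::= epsilon
  7  $ Q'        $        expand Q' ::= epsilon
Accept reached after 7 steps.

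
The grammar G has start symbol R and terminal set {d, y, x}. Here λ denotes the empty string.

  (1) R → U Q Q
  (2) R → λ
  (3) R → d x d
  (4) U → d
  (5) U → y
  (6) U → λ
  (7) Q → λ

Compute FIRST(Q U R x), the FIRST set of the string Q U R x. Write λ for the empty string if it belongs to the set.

{d, x, y}

FIRST(U): from U→d we get {d}; from U→y we get {y}; from U→λ we get {λ}. So FIRST(U) = {λ, d, y}.
FIRST(Q): from Q→λ we get {λ}. So FIRST(Q) = {λ}.
FIRST(R): from R→U Q Q we get {λ, d, y}; from R→λ we get {λ}; from R→d x d we get {d}. So FIRST(R) = {λ, d, y}.
FIRST(Q U R x): take FIRST of each symbol in turn, carrying on past any symbol whose FIRST contains λ; result {d, x, y}.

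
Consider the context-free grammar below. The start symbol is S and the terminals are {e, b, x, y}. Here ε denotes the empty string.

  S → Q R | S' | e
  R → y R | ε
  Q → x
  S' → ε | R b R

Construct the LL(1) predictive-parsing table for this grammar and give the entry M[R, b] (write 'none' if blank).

R → ε

FIRST(R) = {ε, y}
FIRST(Q) = {x}
FIRST(S') = {ε, b, y}  (via R b R)
FIRST(S) = {ε, b, e, x, y}  (via Q R, S')
FOLLOW(S) includes $ since S is the start symbol.
FOLLOW(S): S appears on no right-hand side. Thus FOLLOW(S) = {$}.
FOLLOW(S'): in S→S', the suffix after S' is empty, so FOLLOW(S') ⊇ FOLLOW(S) = {$}. Thus FOLLOW(S') = {$}.
FOLLOW(R): in S→Q R, the suffix after R is empty, so FOLLOW(R) ⊇ FOLLOW(S) = {$}; in R→y R, the suffix after R is empty (adds nothing new); in S'→R b R (occurrence 1), R is followed by b R with FIRST {b}; in S'→R b R (occurrence 2), the suffix after R is empty, so FOLLOW(R) ⊇ FOLLOW(S') = {$}. Thus FOLLOW(R) = {$, b}.
For R → y R: FIRST(y R) = {y}, so it goes in M[R, t] for t ∈ {y}.
For R → ε: FIRST(ε) = {ε}, so it goes in M[R, t] for t ∈ {}; since ε ∈ FIRST, also for every t ∈ FOLLOW(R) = {$, b}.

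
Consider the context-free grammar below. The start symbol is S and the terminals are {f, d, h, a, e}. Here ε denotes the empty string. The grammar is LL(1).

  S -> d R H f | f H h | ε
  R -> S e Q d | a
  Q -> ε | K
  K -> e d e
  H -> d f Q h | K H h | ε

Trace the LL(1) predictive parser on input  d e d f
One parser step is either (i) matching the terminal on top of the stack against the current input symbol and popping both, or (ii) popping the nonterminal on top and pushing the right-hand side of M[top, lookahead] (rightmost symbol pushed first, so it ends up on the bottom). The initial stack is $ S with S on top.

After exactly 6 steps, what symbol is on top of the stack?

d

     Stack          Input      Action
  1  $ S            d e d f $  expand S -> d R H f
  2  $ f H R d      d e d f $  match d
  3  $ f H R        e d f $    expand R -> S e Q d
  4  $ f H d Q e S  e d f $    expand S -> ε
  5  $ f H d Q e    e d f $    match e
  6  $ f H d Q      d f $      expand Q -> ε
Stack after step 6: $ f H d (top = d).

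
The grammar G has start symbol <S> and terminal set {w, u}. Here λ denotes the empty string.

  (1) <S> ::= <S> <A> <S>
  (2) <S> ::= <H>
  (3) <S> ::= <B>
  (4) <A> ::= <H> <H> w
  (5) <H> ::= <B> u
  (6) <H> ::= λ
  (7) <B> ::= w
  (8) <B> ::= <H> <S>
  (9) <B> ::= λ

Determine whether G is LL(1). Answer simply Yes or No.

No

FIRST(<S>) = {λ, u, w}
FIRST(<A>) = {u, w}
FIRST(<H>) = {λ, u, w}
FIRST(<B>) = {λ, u, w}
FOLLOW(<S>) = {$, u, w}
FOLLOW(<A>) = {$, u, w}
FOLLOW(<H>) = {$, u, w}
FOLLOW(<B>) = {$, u, w}
Cell M[<B>, $] receives both <B> ::= <H> <S> and <B> ::= λ — the grammar is not LL(1).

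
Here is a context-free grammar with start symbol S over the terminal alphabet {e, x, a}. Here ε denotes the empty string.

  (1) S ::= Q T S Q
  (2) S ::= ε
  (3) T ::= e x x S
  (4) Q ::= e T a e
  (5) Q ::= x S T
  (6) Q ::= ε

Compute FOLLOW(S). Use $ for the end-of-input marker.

{$, a, e, x}

FIRST(T) = {e}
FIRST(Q) = {ε, e, x}
FIRST(S) = {ε, e, x}  (via Q T S Q)
FOLLOW(S) includes $ since S is the start symbol.
FOLLOW(S): in S::=Q T S Q, S is followed by Q with FIRST {ε, e, x}; in S::=Q T S Q, the suffix after S is nullable (adds nothing new); in T::=e x x S, the suffix after S is empty, so FOLLOW(S) ⊇ FOLLOW(T) = {$, a, e, x}; in Q::=x S T, S is followed by T with FIRST {e}. Thus FOLLOW(S) = {$, a, e, x}.
FOLLOW(Q): in S::=Q T S Q (occurrence 1), Q is followed by T S Q with FIRST {e}; in S::=Q T S Q (occurrence 2), the suffix after Q is empty, so FOLLOW(Q) ⊇ FOLLOW(S) = {$, a, e, x}. Thus FOLLOW(Q) = {$, a, e, x}.
FOLLOW(T): in S::=Q T S Q, T is followed by S Q with FIRST {ε, e, x}; in S::=Q T S Q, the suffix after T is nullable, so FOLLOW(T) ⊇ FOLLOW(S) = {$, a, e, x}; in Q::=e T a e, T is followed by a e with FIRST {a}; in Q::=x S T, the suffix after T is empty, so FOLLOW(T) ⊇ FOLLOW(Q) = {$, a, e, x}. Thus FOLLOW(T) = {$, a, e, x}.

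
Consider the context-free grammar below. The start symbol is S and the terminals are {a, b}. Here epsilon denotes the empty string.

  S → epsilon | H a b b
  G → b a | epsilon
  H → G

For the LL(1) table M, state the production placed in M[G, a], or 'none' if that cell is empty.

G → epsilon

FIRST(G): from G→b a we get {b}; from G→epsilon we get {epsilon}. So FIRST(G) = {epsilon, b}.
FIRST(H): from H→G we get {epsilon, b}. So FIRST(H) = {epsilon, b}.
FIRST(S): from S→epsilon we get {epsilon}; from S→H a b b we get {a, b}. So FIRST(S) = {epsilon, a, b}.
FOLLOW(S) includes $ since S is the start symbol.
FOLLOW(H): in S→H a b b, H is followed by a b b with FIRST {a}. Thus FOLLOW(H) = {a}.
FOLLOW(G): in H→G, the suffix after G is empty, so FOLLOW(G) ⊇ FOLLOW(H) = {a}. Thus FOLLOW(G) = {a}.
For G → b a: FIRST(b a) = {b}, so it goes in M[G, t] for t ∈ {b}.
For G → epsilon: FIRST(epsilon) = {epsilon}, so it goes in M[G, t] for t ∈ {}; since epsilon ∈ FIRST, also for every t ∈ FOLLOW(G) = {a}.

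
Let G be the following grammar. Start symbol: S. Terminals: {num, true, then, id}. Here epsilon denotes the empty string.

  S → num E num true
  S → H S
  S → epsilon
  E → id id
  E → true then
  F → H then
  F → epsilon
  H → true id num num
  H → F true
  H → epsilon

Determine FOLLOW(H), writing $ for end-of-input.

{$, num, then, true}

FIRST(E): from E→id id we get {id}; from E→true then we get {true}. So FIRST(E) = {id, true}.
FIRST(S): from S→num E num true we get {num}; from S→H S we get {epsilon, num, then, true}; from S→epsilon we get {epsilon}. So FIRST(S) = {epsilon, num, then, true}.
FIRST(F): from F→H then we get {then, true}; from F→epsilon we get {epsilon}. So FIRST(F) = {epsilon, then, true}.
FIRST(H): from H→true id num num we get {true}; from H→F true we get {then, true}; from H→epsilon we get {epsilon}. So FIRST(H) = {epsilon, then, true}.
FOLLOW(S) includes $ since S is the start symbol.
FOLLOW(S): in S→H S, the suffix after S is empty (adds nothing new). Thus FOLLOW(S) = {$}.
FOLLOW(E): in S→num E num true, E is followed by num true with FIRST {num}. Thus FOLLOW(E) = {num}.
FOLLOW(F): in H→F true, F is followed by true with FIRST {true}. Thus FOLLOW(F) = {true}.
FOLLOW(H): in S→H S, H is followed by S with FIRST {epsilon, num, then, true}; in S→H S, the suffix after H is nullable, so FOLLOW(H) ⊇ FOLLOW(S) = {$}; in F→H then, H is followed by then with FIRST {then}. Thus FOLLOW(H) = {$, num, then, true}.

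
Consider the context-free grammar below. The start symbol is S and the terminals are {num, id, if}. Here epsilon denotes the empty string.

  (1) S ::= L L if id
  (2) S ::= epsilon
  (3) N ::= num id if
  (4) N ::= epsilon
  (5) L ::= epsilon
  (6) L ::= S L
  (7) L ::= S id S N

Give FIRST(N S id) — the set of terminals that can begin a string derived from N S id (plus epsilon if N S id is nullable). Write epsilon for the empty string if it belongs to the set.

{id, if, num}

FIRST(N): from N::=num id if we get {num}; from N::=epsilon we get {epsilon}. So FIRST(N) = {epsilon, num}.
FIRST(S): from S::=L L if id we get {id, if}; from S::=epsilon we get {epsilon}. So FIRST(S) = {epsilon, id, if}.
FIRST(L): from L::=epsilon we get {epsilon}; from L::=S L we get {epsilon, id, if}; from L::=S id S N we get {id, if}. So FIRST(L) = {epsilon, id, if}.
FIRST(N S id): take FIRST of each symbol in turn, carrying on past any symbol whose FIRST contains epsilon; result {id, if, num}.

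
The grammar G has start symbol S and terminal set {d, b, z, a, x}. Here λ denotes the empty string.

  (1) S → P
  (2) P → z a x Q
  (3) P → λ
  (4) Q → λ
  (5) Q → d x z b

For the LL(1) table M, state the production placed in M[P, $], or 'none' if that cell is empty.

P → λ

FIRST(P) = {λ, z}
FIRST(Q) = {λ, d}
FIRST(S) = {λ, z}  (via P)
FOLLOW(S) includes $ since S is the start symbol.
FOLLOW(S): S appears on no right-hand side. Thus FOLLOW(S) = {$}.
FOLLOW(P): in S→P, the suffix after P is empty, so FOLLOW(P) ⊇ FOLLOW(S) = {$}. Thus FOLLOW(P) = {$}.
For P → z a x Q: FIRST(z a x Q) = {z}, so it goes in M[P, t] for t ∈ {z}.
For P → λ: FIRST(λ) = {λ}, so it goes in M[P, t] for t ∈ {}; since λ ∈ FIRST, also for every t ∈ FOLLOW(P) = {$}.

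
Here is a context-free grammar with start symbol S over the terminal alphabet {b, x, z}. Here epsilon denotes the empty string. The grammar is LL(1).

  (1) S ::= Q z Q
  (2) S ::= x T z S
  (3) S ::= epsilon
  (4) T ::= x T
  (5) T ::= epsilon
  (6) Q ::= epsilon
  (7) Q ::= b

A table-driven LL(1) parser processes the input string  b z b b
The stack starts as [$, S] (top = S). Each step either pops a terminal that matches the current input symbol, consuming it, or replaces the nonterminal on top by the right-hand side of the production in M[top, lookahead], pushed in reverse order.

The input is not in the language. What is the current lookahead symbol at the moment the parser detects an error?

step 1: stack=$ S  input=b z b b $  — expand S ::= Q z Q
step 2: stack=$ Q z Q  input=b z b b $  — expand Q ::= b
step 3: stack=$ Q z b  input=b z b b $  — match b
step 4: stack=$ Q z  input=z b b $  — match z
step 5: stack=$ Q  input=b b $  — expand Q ::= b
step 6: stack=$ b  input=b b $  — match b
step 7: stack=$  input=b $  — error: stack empty but input remains

b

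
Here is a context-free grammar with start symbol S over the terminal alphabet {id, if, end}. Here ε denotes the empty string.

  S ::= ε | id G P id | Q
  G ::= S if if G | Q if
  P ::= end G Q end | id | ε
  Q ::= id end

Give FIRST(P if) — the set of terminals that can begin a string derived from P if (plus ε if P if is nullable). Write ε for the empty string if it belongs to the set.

{end, id, if}

FIRST(P): from P::=end G Q end we get {end}; from P::=id we get {id}; from P::=ε we get {ε}. So FIRST(P) = {ε, end, id}.
FIRST(Q): from Q::=id end we get {id}. So FIRST(Q) = {id}.
FIRST(S): from S::=ε we get {ε}; from S::=id G P id we get {id}; from S::=Q we get {id}. So FIRST(S) = {ε, id}.
FIRST(G): from G::=S if if G we get {id, if}; from G::=Q if we get {id}. So FIRST(G) = {id, if}.
FIRST(P if): take FIRST of each symbol in turn, carrying on past any symbol whose FIRST contains ε; result {end, id, if}.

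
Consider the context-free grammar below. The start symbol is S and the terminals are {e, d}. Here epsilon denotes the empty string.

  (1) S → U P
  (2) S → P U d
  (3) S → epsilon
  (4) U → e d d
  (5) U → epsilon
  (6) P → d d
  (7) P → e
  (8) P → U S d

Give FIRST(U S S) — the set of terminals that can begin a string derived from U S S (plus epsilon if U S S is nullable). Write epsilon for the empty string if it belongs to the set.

{epsilon, d, e}

FIRST(U): from U→e d d we get {e}; from U→epsilon we get {epsilon}. So FIRST(U) = {epsilon, e}.
FIRST(S): from S→U P we get {d, e}; from S→P U d we get {d, e}; from S→epsilon we get {epsilon}. So FIRST(S) = {epsilon, d, e}.
FIRST(P): from P→d d we get {d}; from P→e we get {e}; from P→U S d we get {d, e}. So FIRST(P) = {d, e}.
FIRST(U S S): take FIRST of each symbol in turn, carrying on past any symbol whose FIRST contains epsilon; result {epsilon, d, e}.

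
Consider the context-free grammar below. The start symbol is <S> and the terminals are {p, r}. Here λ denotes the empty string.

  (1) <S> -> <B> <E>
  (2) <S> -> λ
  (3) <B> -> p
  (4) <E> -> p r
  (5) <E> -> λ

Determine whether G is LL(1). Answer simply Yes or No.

FIRST(<S>) = {λ, p}
FIRST(<B>) = {p}
FIRST(<E>) = {λ, p}
FOLLOW(<S>) = {$}
FOLLOW(<B>) = {$, p}
FOLLOW(<E>) = {$}
Each cell of M receives at most one production.

Yes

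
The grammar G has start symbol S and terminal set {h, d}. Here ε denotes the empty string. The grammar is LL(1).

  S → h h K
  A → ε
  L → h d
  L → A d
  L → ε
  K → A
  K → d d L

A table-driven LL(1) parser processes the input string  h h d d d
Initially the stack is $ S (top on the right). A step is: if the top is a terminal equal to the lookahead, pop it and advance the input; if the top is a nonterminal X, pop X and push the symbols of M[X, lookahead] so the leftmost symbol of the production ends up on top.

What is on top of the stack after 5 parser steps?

d

     Stack    Input        Action
  1  $ S      h h d d d $  expand S → h h K
  2  $ K h h  h h d d d $  match h
  3  $ K h    h d d d $    match h
  4  $ K      d d d $      expand K → d d L
  5  $ L d d  d d d $      match d
Stack after step 5: $ L d (top = d).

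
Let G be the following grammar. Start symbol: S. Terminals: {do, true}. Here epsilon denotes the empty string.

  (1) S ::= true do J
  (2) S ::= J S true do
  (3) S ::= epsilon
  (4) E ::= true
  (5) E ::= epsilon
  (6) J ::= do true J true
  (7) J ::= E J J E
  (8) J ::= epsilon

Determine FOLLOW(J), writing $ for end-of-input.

FIRST(E) = {epsilon, true}
FIRST(J) = {epsilon, do, true}  (via E J J E)
FIRST(S) = {epsilon, do, true}  (via J S true do)
FOLLOW(S) includes $ since S is the start symbol.
FOLLOW(S): in S::=J S true do, S is followed by true do with FIRST {true}. Thus FOLLOW(S) = {$, true}.
FOLLOW(J): in S::=true do J, the suffix after J is empty, so FOLLOW(J) ⊇ FOLLOW(S) = {$, true}; in S::=J S true do, J is followed by S true do with FIRST {do, true}; in J::=do true J true, J is followed by true with FIRST {true}; in J::=E J J E (occurrence 1), J is followed by J E with FIRST {epsilon, do, true}; in J::=E J J E (occurrence 1), the suffix after J is nullable (adds nothing new); in J::=E J J E (occurrence 2), J is followed by E with FIRST {epsilon, true}; in J::=E J J E (occurrence 2), the suffix after J is nullable (adds nothing new). Thus FOLLOW(J) = {$, do, true}.
FOLLOW(E): in J::=E J J E (occurrence 1), E is followed by J J E with FIRST {epsilon, do, true}; in J::=E J J E (occurrence 1), the suffix after E is nullable, so FOLLOW(E) ⊇ FOLLOW(J) = {$, do, true}; in J::=E J J E (occurrence 2), the suffix after E is empty, so FOLLOW(E) ⊇ FOLLOW(J) = {$, do, true}. Thus FOLLOW(E) = {$, do, true}.

{$, do, true}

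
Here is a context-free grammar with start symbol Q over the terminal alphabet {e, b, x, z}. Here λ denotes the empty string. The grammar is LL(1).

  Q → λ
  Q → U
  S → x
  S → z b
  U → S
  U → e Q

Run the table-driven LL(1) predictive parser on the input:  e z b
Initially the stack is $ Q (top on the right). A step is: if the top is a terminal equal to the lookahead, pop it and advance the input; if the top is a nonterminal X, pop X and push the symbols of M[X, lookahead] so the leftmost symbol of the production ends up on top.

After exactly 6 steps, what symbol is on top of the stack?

z

     Stack  Input    Action
  1  $ Q    e z b $  expand Q → U
  2  $ U    e z b $  expand U → e Q
  3  $ Q e  e z b $  match e
  4  $ Q    z b $    expand Q → U
  5  $ U    z b $    expand U → S
  6  $ S    z b $    expand S → z b
Stack after step 6: $ b z (top = z).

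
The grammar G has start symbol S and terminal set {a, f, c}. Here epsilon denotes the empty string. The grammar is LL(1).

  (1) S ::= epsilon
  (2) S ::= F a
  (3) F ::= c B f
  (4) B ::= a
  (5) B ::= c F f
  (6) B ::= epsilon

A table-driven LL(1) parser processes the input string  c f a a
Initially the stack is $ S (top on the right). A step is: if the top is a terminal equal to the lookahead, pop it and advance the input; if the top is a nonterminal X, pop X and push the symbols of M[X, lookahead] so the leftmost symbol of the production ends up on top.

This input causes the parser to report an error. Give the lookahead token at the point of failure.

a

step 1: stack=$ S  input=c f a a $  — expand S ::= F a
step 2: stack=$ a F  input=c f a a $  — expand F ::= c B f
step 3: stack=$ a f B c  input=c f a a $  — match c
step 4: stack=$ a f B  input=f a a $  — expand B ::= epsilon
step 5: stack=$ a f  input=f a a $  — match f
step 6: stack=$ a  input=a a $  — match a
step 7: stack=$  input=a $  — error: stack empty but input remains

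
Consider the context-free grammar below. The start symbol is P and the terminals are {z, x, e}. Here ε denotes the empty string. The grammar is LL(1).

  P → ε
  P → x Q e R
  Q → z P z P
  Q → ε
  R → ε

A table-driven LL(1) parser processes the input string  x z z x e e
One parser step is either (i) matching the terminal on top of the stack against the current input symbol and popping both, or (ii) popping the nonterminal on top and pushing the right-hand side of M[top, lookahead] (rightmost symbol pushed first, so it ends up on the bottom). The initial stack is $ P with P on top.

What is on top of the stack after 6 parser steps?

step 1: stack=$ P  input=x z z x e e $  — expand P → x Q e R
step 2: stack=$ R e Q x  input=x z z x e e $  — match x
step 3: stack=$ R e Q  input=z z x e e $  — expand Q → z P z P
step 4: stack=$ R e P z P z  input=z z x e e $  — match z
step 5: stack=$ R e P z P  input=z x e e $  — expand P → ε
step 6: stack=$ R e P z  input=z x e e $  — match z
Stack after step 6: $ R e P (top = P).

P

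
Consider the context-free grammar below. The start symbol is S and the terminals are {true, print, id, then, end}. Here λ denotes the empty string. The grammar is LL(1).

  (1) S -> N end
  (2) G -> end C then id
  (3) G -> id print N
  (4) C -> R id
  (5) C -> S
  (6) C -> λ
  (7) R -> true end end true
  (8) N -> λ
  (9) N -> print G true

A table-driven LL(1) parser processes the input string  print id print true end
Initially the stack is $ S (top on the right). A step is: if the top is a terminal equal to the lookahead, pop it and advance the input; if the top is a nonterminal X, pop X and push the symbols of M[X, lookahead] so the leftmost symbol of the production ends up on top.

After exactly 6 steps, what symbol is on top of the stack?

N

step 1: stack=$ S  input=print id print true end $  — expand S -> N end
step 2: stack=$ end N  input=print id print true end $  — expand N -> print G true
step 3: stack=$ end true G print  input=print id print true end $  — match print
step 4: stack=$ end true G  input=id print true end $  — expand G -> id print N
step 5: stack=$ end true N print id  input=id print true end $  — match id
step 6: stack=$ end true N print  input=print true end $  — match print
Stack after step 6: $ end true N (top = N).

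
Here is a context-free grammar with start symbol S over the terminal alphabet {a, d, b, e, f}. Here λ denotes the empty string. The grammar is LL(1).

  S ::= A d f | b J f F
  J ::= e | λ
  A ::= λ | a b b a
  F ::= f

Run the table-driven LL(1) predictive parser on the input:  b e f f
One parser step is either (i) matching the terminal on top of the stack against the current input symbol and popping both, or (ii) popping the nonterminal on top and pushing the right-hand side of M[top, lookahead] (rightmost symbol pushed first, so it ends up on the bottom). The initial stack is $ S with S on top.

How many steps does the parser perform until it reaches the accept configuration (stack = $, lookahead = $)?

     Stack      Input      Action
  1  $ S        b e f f $  expand S ::= b J f F
  2  $ F f J b  b e f f $  match b
  3  $ F f J    e f f $    expand J ::= e
  4  $ F f e    e f f $    match e
  5  $ F f      f f $      match f
  6  $ F        f $        expand F ::= f
  7  $ f        f $        match f
Accept reached after 7 steps.

7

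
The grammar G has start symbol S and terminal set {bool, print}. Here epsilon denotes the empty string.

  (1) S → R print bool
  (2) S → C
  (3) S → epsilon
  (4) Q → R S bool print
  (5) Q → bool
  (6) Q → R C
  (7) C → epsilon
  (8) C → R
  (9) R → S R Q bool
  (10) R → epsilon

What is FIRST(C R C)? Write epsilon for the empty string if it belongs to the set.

{epsilon, bool, print}

FIRST(S) = {epsilon, bool, print}  (via R print bool, C)
FIRST(Q) = {epsilon, bool, print}  (via R S bool print, R C)
FIRST(R) = {epsilon, bool, print}  (via S R Q bool)
FIRST(C) = {epsilon, bool, print}  (via R)
FIRST(C R C): take FIRST of each symbol in turn, carrying on past any symbol whose FIRST contains epsilon; result {epsilon, bool, print}.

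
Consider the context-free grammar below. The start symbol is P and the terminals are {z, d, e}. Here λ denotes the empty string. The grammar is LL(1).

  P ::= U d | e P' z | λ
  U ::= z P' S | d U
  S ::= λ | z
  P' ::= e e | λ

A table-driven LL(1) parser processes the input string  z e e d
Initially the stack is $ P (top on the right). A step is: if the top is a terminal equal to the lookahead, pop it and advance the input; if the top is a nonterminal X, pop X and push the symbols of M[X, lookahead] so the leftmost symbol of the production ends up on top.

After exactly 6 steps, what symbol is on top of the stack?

S

     Stack       Input      Action
  1  $ P         z e e d $  expand P ::= U d
  2  $ d U       z e e d $  expand U ::= z P' S
  3  $ d S P' z  z e e d $  match z
  4  $ d S P'    e e d $    expand P' ::= e e
  5  $ d S e e   e e d $    match e
  6  $ d S e     e d $      match e
Stack after step 6: $ d S (top = S).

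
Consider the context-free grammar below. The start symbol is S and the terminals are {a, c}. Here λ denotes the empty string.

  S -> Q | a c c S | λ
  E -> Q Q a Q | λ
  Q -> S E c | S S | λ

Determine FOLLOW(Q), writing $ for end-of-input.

FIRST(S): from S->Q we get {λ, a, c}; from S->a c c S we get {a}; from S->λ we get {λ}. So FIRST(S) = {λ, a, c}.
FIRST(E): from E->Q Q a Q we get {a, c}; from E->λ we get {λ}. So FIRST(E) = {λ, a, c}.
FIRST(Q): from Q->S E c we get {a, c}; from Q->S S we get {λ, a, c}; from Q->λ we get {λ}. So FIRST(Q) = {λ, a, c}.
FOLLOW(S) includes $ since S is the start symbol.
FOLLOW(E): in Q->S E c, E is followed by c with FIRST {c}. Thus FOLLOW(E) = {c}.
FOLLOW(S): in S->a c c S, the suffix after S is empty (adds nothing new); in Q->S E c, S is followed by E c with FIRST {a, c}; in Q->S S (occurrence 1), S is followed by S with FIRST {λ, a, c}; in Q->S S (occurrence 1), the suffix after S is nullable, so FOLLOW(S) ⊇ FOLLOW(Q) = {$, a, c}; in Q->S S (occurrence 2), the suffix after S is empty, so FOLLOW(S) ⊇ FOLLOW(Q) = {$, a, c}. Thus FOLLOW(S) = {$, a, c}.
FOLLOW(Q): in S->Q, the suffix after Q is empty, so FOLLOW(Q) ⊇ FOLLOW(S) = {$, a, c}; in E->Q Q a Q (occurrence 1), Q is followed by Q a Q with FIRST {a, c}; in E->Q Q a Q (occurrence 2), Q is followed by a Q with FIRST {a}; in E->Q Q a Q (occurrence 3), the suffix after Q is empty, so FOLLOW(Q) ⊇ FOLLOW(E) = {c}. Thus FOLLOW(Q) = {$, a, c}.

{$, a, c}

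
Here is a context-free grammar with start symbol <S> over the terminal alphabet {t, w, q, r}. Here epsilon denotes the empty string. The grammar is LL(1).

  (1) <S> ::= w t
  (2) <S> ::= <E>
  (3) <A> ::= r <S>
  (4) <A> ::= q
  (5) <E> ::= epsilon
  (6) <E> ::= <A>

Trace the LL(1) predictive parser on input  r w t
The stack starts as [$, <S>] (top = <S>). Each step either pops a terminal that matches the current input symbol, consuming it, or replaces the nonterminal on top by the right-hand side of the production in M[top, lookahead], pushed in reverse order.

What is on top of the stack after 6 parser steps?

step 1: stack=$ <S>  input=r w t $  — expand <S> ::= <E>
step 2: stack=$ <E>  input=r w t $  — expand <E> ::= <A>
step 3: stack=$ <A>  input=r w t $  — expand <A> ::= r <S>
step 4: stack=$ <S> r  input=r w t $  — match r
step 5: stack=$ <S>  input=w t $  — expand <S> ::= w t
step 6: stack=$ t w  input=w t $  — match w
Stack after step 6: $ t (top = t).

t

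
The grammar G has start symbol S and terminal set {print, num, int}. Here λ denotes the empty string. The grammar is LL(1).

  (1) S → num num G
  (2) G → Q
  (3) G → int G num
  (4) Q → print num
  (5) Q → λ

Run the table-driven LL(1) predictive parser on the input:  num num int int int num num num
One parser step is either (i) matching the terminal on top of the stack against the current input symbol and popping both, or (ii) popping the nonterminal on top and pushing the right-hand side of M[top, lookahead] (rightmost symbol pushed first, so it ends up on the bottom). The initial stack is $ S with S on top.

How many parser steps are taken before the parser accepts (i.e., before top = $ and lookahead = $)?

step 1: stack=$ S  input=num num int int int num num num $  — expand S → num num G
step 2: stack=$ G num num  input=num num int int int num num num $  — match num
step 3: stack=$ G num  input=num int int int num num num $  — match num
step 4: stack=$ G  input=int int int num num num $  — expand G → int G num
step 5: stack=$ num G int  input=int int int num num num $  — match int
step 6: stack=$ num G  input=int int num num num $  — expand G → int G num
step 7: stack=$ num num G int  input=int int num num num $  — match int
step 8: stack=$ num num G  input=int num num num $  — expand G → int G num
step 9: stack=$ num num num G int  input=int num num num $  — match int
step 10: stack=$ num num num G  input=num num num $  — expand G → Q
step 11: stack=$ num num num Q  input=num num num $  — expand Q → λ
step 12: stack=$ num num num  input=num num num $  — match num
step 13: stack=$ num num  input=num num $  — match num
step 14: stack=$ num  input=num $  — match num
Accept reached after 14 steps.

14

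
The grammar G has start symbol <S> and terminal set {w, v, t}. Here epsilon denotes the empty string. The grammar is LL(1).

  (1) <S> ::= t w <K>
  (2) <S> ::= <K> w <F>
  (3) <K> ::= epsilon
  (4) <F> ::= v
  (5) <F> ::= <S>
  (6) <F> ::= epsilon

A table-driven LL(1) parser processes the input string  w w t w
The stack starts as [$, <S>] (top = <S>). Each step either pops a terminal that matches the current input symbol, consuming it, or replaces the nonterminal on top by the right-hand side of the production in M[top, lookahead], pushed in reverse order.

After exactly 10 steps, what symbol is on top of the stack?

step 1: stack=$ <S>  input=w w t w $  — expand <S> ::= <K> w <F>
step 2: stack=$ <F> w <K>  input=w w t w $  — expand <K> ::= epsilon
step 3: stack=$ <F> w  input=w w t w $  — match w
step 4: stack=$ <F>  input=w t w $  — expand <F> ::= <S>
step 5: stack=$ <S>  input=w t w $  — expand <S> ::= <K> w <F>
step 6: stack=$ <F> w <K>  input=w t w $  — expand <K> ::= epsilon
step 7: stack=$ <F> w  input=w t w $  — match w
step 8: stack=$ <F>  input=t w $  — expand <F> ::= <S>
step 9: stack=$ <S>  input=t w $  — expand <S> ::= t w <K>
step 10: stack=$ <K> w t  input=t w $  — match t
Stack after step 10: $ <K> w (top = w).

w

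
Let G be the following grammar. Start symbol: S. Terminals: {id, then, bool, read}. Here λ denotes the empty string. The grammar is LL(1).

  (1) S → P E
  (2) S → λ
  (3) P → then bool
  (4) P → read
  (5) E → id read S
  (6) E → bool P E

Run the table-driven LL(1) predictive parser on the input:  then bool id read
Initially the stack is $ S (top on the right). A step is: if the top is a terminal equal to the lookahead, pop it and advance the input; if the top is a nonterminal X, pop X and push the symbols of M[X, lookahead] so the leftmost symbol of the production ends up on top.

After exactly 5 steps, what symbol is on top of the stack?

id

     Stack          Input                Action
  1  $ S            then bool id read $  expand S → P E
  2  $ E P          then bool id read $  expand P → then bool
  3  $ E bool then  then bool id read $  match then
  4  $ E bool       bool id read $       match bool
  5  $ E            id read $            expand E → id read S
Stack after step 5: $ S read id (top = id).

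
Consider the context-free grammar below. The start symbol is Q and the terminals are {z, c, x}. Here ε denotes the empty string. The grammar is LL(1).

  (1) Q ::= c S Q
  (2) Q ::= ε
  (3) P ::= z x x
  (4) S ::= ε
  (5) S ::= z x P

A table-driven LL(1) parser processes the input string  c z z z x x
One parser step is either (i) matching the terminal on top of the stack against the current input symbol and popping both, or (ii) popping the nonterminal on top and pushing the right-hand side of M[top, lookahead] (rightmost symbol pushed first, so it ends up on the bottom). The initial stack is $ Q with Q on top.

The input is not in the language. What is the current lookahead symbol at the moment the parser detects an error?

z

     Stack      Input          Action
  1  $ Q        c z z z x x $  expand Q ::= c S Q
  2  $ Q S c    c z z z x x $  match c
  3  $ Q S      z z z x x $    expand S ::= z x P
  4  $ Q P x z  z z z x x $    match z
  5  $ Q P x    z z x x $      error: top is terminal x but lookahead is z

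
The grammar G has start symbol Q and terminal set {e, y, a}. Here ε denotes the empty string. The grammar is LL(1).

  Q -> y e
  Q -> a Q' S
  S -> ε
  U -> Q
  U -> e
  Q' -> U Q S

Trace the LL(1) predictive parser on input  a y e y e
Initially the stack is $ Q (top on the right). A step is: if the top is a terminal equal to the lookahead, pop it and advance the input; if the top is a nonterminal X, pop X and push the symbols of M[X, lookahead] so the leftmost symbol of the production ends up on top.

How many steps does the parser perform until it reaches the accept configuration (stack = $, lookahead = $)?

      Stack        Input        Action
   1  $ Q          a y e y e $  expand Q -> a Q' S
   2  $ S Q' a     a y e y e $  match a
   3  $ S Q'       y e y e $    expand Q' -> U Q S
   4  $ S S Q U    y e y e $    expand U -> Q
   5  $ S S Q Q    y e y e $    expand Q -> y e
   6  $ S S Q e y  y e y e $    match y
   7  $ S S Q e    e y e $      match e
   8  $ S S Q      y e $        expand Q -> y e
   9  $ S S e y    y e $        match y
  10  $ S S e      e $          match e
  11  $ S S        $            expand S -> ε
  12  $ S          $            expand S -> ε
Accept reached after 12 steps.

12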